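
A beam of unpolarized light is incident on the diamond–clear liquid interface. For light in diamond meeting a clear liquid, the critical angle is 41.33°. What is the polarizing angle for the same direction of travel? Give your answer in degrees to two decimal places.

sin θ_c = n₂/n₁, so n₂/n₁ = sin 41.33° = 0.6604.
Brewster: tan θ_B = n₂/n₁ = 0.6604.
θ_B = arctan(0.6604) = 33.44°.

θ_B ≈ 33.44°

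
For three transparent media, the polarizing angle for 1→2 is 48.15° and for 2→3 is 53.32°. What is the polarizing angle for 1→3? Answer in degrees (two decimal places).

n₂/n₁ = tan 48.15° = 1.1165 and n₃/n₂ = tan 53.32° = 1.3426.
n₃/n₁ = 1.4990. Then tan θ_B(1→3) = n₃/n₁, so θ_B(1→3) = arctan(1.4990) = 56.29°.

θ_B ≈ 56.29°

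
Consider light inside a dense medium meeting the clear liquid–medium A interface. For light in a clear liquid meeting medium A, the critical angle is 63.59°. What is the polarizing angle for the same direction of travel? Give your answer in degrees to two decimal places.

θ_B ≈ 41.85°

sin θ_c = n₂/n₁, so n₂/n₁ = sin 63.59° = 0.8956.
Brewster: tan θ_B = n₂/n₁ = 0.8956.
θ_B = arctan(0.8956) = 41.85°.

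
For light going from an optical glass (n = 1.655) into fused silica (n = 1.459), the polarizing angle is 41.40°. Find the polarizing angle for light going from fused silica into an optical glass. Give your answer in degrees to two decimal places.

tan θ_B' = n₁/n₂ = 1/tan θ_B, so θ_B' = 90° − θ_B.
θ_B' = 90° − 41.40° = 48.60°.

θ_B' ≈ 48.60°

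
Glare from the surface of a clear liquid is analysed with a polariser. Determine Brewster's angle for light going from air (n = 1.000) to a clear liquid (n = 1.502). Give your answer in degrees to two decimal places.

θ_B ≈ 56.35°

Brewster's condition: tan θ_B = n₂/n₁ = 1.502/1.000 = 1.5020.
θ_B = arctan(1.5020) = 56.35°.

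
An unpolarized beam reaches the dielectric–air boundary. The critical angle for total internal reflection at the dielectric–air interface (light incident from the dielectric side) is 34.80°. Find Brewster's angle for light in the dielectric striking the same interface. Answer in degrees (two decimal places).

θ_B ≈ 29.71°

n₂/n₁ = sin θ_c = sin 34.80° = 0.5707.
tan θ_B equals the same ratio, so θ_B = arctan(0.5707) = 29.71°.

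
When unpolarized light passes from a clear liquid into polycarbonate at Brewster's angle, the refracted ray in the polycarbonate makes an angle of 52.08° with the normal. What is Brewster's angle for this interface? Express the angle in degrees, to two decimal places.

θ_B ≈ 37.92°

At Brewster's angle the reflected and refracted rays are perpendicular, so θ_B + θ_t = 90°.
So θ_B = 90° − θ_t = 90° − 52.08° = 37.92°.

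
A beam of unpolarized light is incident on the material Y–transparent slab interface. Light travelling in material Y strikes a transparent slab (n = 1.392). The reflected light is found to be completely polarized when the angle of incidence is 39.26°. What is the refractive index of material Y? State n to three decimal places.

Full polarization of the reflected beam means tan θ_B = n₂/n₁, where n₁ is the incident medium (material Y).
n₁ = n₂ / tan θ_B = 1.392 / tan 39.26° = 1.703.

n ≈ 1.703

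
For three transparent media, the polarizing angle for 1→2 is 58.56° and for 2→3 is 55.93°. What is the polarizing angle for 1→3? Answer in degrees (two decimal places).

n₂/n₁ = tan 58.56° = 1.6357 and n₃/n₂ = tan 55.93° = 1.4787.
Multiplying, n₃/n₁ = 1.6357 × 1.4787 = 2.4186, and θ_B(1→3) = arctan 2.4186 = 67.54°.

θ_B ≈ 67.54°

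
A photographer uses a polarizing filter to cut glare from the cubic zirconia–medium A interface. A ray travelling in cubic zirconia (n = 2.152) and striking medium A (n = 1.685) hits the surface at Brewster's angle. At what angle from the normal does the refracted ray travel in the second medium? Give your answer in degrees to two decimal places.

First find Brewster's angle: tan θ_B = 1.685/2.152 = 0.7830, giving θ_B = 38.06°.
The refracted ray is perpendicular to the reflected ray, so θ_t = 90° − θ_B = 51.94°.

θ_t ≈ 51.94°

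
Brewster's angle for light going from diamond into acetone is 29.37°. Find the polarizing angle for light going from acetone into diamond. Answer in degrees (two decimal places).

θ_B' ≈ 60.63°

tan θ_B' = n₁/n₂ = 1/tan θ_B, so θ_B' = 90° − θ_B.
θ_B' = 90° − 29.37° = 60.63°.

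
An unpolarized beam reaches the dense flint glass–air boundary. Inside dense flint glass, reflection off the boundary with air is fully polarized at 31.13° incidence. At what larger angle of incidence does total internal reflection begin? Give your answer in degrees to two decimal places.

tan θ_B = n₂/n₁ = tan 31.13° = 0.6040.
Total internal reflection: sin θ_c = n₂/n₁ = 0.6040.
θ_c = arcsin(0.6040) = 37.15°.

θ_c ≈ 37.15°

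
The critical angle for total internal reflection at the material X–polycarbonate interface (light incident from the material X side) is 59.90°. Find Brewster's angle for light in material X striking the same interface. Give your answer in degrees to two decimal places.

θ_B ≈ 40.86°

sin θ_c = n₂/n₁, so n₂/n₁ = sin 59.90° = 0.8652.
Brewster: tan θ_B = n₂/n₁ = 0.8652.
θ_B = arctan(0.8652) = 40.86°.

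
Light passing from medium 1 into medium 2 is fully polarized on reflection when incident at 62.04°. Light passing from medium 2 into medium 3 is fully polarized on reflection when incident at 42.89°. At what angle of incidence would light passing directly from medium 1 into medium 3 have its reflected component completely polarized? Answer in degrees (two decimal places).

θ_B ≈ 60.26°

tan θ_B(1→2) = n₂/n₁ = tan 62.04° = 1.8839.
tan θ_B(2→3) = n₃/n₂ = tan 42.89° = 0.9289.
Multiplying, n₃/n₁ = 1.8839 × 0.9289 = 1.7500, and θ_B(1→3) = arctan 1.7500 = 60.26°.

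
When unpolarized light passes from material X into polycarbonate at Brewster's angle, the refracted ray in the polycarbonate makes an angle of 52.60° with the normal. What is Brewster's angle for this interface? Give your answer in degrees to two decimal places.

θ_B ≈ 37.40°

Since the reflected and refracted rays are at right angles at the polarizing angle, θ_B + θ_t = 90°.
So θ_B = 90° − θ_t = 90° − 52.60° = 37.40°.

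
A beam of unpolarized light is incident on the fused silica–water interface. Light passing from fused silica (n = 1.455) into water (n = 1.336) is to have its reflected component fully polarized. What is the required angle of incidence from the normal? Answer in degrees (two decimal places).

At Brewster's angle the reflected and refracted rays are perpendicular, which with Snell's law gives tan θ_B = n₂/n₁.
Brewster's condition: tan θ_B = n₂/n₁ = 1.336/1.455 = 0.9182.
θ_B = arctan(0.9182) = 42.56°.

θ_B ≈ 42.56°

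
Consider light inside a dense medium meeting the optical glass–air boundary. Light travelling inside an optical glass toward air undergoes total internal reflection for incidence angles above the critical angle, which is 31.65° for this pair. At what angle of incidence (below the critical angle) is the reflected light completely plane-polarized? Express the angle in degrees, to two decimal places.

θ_B ≈ 27.69°

n₂/n₁ = sin θ_c = sin 31.65° = 0.5247.
tan θ_B equals the same ratio, so θ_B = arctan(0.5247) = 27.69°.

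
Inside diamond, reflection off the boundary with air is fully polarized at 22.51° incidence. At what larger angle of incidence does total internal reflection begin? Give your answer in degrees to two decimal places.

θ_c ≈ 24.48°

tan θ_B = n₂/n₁ = tan 22.51° = 0.4144.
Total internal reflection: sin θ_c = n₂/n₁ = 0.4144.
θ_c = arcsin(0.4144) = 24.48°.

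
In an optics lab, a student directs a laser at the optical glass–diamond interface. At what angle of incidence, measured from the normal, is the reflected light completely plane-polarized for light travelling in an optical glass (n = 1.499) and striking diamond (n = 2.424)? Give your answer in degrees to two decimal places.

The reflected p-component vanishes when tan θ_B = n₂/n₁.
Brewster's condition: tan θ_B = n₂/n₁ = 2.424/1.499 = 1.6171.
So θ_B = arctan 1.6171 = 58.27°.

θ_B ≈ 58.27°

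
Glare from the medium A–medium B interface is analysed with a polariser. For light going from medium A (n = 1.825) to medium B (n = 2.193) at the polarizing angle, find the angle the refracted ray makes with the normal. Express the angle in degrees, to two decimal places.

θ_B = arctan(n₂/n₁) = arctan(2.193/1.825) = 50.23°.
The refracted ray is perpendicular to the reflected ray, so θ_t = 90° − θ_B = 39.77°.

θ_t ≈ 39.77°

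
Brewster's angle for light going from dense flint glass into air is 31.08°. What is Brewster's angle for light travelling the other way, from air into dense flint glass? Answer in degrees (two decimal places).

tan θ_B' = n₁/n₂ = 1/tan θ_B, so θ_B' = 90° − θ_B.
θ_B' = 90° − 31.08° = 58.92°.

θ_B' ≈ 58.92°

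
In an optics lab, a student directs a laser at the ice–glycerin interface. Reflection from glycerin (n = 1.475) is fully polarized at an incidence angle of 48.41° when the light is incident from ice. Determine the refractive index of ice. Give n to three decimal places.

At the Brewster angle, tan θ_B = n₂/n₁ with n₁ on the incident side (ice) and n₂ on the transmitted side (glycerin).
n₁ = n₂ / tan θ_B = 1.475 / tan 48.41° = 1.309.

n ≈ 1.309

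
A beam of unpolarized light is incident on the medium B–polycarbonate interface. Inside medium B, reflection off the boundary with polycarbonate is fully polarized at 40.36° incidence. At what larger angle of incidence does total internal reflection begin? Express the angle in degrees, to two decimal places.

n₂/n₁ = tan 40.36° = 0.8499; the critical angle satisfies sin θ_c = n₂/n₁.
θ_c = arcsin(0.8499) = 58.20°.

θ_c ≈ 58.20°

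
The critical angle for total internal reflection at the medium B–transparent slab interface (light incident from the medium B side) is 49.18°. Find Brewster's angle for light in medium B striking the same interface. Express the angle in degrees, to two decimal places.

θ_B ≈ 37.12°

sin θ_c = n₂/n₁, so n₂/n₁ = sin 49.18° = 0.7568.
Brewster: tan θ_B = n₂/n₁ = 0.7568.
θ_B = arctan(0.7568) = 37.12°.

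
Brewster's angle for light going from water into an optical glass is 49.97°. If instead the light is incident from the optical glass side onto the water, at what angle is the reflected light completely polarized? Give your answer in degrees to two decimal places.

The two Brewster angles are complementary: θ_B' = 90° − θ_B = 90° − 49.97° = 40.03°.

θ_B' ≈ 40.03°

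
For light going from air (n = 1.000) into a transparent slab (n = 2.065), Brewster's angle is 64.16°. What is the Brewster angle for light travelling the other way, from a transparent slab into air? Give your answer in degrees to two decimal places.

Reversing the direction swaps n₁ and n₂, so tan θ_B' = 1/tan θ_B and θ_B' = 90° − θ_B.
Hence θ_B' = 90° − 64.16° = 25.84°.

θ_B' ≈ 25.84°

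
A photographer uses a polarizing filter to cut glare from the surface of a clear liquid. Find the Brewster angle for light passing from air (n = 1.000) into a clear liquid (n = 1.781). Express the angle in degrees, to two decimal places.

At Brewster's angle the reflected and refracted rays are perpendicular, which with Snell's law gives tan θ_B = n₂/n₁.
tan θ_B = n₂/n₁ = 1.781/1.000 = 1.7810.
θ_B = arctan(1.7810) = 60.69°.

θ_B ≈ 60.69°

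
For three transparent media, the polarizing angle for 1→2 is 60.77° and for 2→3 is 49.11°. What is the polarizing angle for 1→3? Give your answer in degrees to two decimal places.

θ_B ≈ 64.15°

n₂/n₁ = tan 60.77° = 1.7871 and n₃/n₂ = tan 49.11° = 1.1548.
Multiplying, n₃/n₁ = 1.7871 × 1.1548 = 2.0638, and θ_B(1→3) = arctan 2.0638 = 64.15°.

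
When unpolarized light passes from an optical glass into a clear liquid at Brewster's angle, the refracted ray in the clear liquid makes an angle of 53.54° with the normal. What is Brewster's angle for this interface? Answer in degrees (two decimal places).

Since the reflected and refracted rays are at right angles at the polarizing angle, θ_B + θ_t = 90°.
θ_B = 90° − 53.54° = 36.46°.

θ_B ≈ 36.46°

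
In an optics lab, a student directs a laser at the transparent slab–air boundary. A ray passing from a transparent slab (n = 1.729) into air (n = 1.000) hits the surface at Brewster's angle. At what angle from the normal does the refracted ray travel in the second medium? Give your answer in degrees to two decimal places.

tan θ_B = n₂/n₁ = 1.000/1.729 = 0.5784, so θ_B = 30.04°.
Since θ_B + θ_t = 90° at Brewster incidence, θ_t = 90° − 30.04° = 59.96°.

θ_t ≈ 59.96°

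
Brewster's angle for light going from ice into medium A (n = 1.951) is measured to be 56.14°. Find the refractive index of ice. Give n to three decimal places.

Full polarization of the reflected beam means tan θ_B = n₂/n₁, where n₁ is the incident medium (ice).
n₁ = n₂ / tan θ_B = 1.951 / tan 56.14° = 1.309.

n ≈ 1.309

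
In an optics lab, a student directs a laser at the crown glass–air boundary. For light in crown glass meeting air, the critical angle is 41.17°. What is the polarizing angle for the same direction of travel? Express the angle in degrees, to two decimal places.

sin θ_c = n₂/n₁, so n₂/n₁ = sin 41.17° = 0.6583.
Brewster: tan θ_B = n₂/n₁ = 0.6583.
θ_B = arctan(0.6583) = 33.36°.

θ_B ≈ 33.36°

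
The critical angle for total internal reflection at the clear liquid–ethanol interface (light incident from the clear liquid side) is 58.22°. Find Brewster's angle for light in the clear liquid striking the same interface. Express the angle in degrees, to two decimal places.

At the critical angle sin θ_c = n₂/n₁, giving n₂/n₁ = sin 58.22° = 0.8501.
Then tan θ_B = n₂/n₁ = 0.8501, so θ_B = arctan 0.8501 = 40.37°.

θ_B ≈ 40.37°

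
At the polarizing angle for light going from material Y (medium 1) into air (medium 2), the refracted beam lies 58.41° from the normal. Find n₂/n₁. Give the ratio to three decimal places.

n₂/n₁ ≈ 0.615

At Brewster incidence θ_B = 90° − θ_t = 90° − 58.41° = 31.59°.
Then n₂/n₁ = tan θ_B = tan 31.59° = 0.615.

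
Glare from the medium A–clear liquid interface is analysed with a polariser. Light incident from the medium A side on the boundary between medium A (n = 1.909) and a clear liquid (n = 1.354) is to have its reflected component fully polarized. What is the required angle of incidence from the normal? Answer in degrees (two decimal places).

The reflected p-component vanishes when tan θ_B = n₂/n₁.
tan θ_B = n₂/n₁ = 1.354/1.909 = 0.7093.
So θ_B = arctan 0.7093 = 35.35°.

θ_B ≈ 35.35°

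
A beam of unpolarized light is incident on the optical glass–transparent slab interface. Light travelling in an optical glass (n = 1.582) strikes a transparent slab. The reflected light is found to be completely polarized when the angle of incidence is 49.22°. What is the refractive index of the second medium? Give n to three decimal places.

n ≈ 1.834

Full polarization of the reflected beam means tan θ_B = n₂/n₁, where n₁ is the incident medium (an optical glass).
n₂ = n₁ tan θ_B = 1.582 × tan 49.22° = 1.834.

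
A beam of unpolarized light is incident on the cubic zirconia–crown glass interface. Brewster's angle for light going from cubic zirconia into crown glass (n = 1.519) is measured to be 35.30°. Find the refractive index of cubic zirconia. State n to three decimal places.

Brewster's law: tan θ_B = n₂/n₁ (light incident in cubic zirconia, refracted into crown glass).
n₁ = n₂ / tan θ_B = 1.519 / tan 35.30° = 2.145.

n ≈ 2.145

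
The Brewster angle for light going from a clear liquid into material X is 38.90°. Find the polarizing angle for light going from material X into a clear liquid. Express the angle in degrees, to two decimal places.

The two Brewster angles are complementary: θ_B' = 90° − θ_B = 90° − 38.90° = 51.10°.

θ_B' ≈ 51.10°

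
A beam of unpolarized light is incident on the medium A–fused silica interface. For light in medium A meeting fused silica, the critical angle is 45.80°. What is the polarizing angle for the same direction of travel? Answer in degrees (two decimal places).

sin θ_c = n₂/n₁, so n₂/n₁ = sin 45.80° = 0.7169.
Brewster: tan θ_B = n₂/n₁ = 0.7169.
θ_B = arctan(0.7169) = 35.64°.

θ_B ≈ 35.64°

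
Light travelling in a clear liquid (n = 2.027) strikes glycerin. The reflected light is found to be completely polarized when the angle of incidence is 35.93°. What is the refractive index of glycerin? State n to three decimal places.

Brewster's law: tan θ_B = n₂/n₁ (light incident in a clear liquid, refracted into glycerin).
n₂ = n₁ tan θ_B = 2.027 × tan 35.93° = 1.469.

n ≈ 1.469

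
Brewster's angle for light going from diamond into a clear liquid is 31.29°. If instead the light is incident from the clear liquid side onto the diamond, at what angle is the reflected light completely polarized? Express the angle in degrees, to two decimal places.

The two Brewster angles are complementary: θ_B' = 90° − θ_B = 90° − 31.29° = 58.71°.

θ_B' ≈ 58.71°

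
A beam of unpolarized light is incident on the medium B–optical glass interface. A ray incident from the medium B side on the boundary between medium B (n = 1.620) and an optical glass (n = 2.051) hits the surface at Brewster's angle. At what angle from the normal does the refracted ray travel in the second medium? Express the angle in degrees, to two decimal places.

θ_t ≈ 38.30°

θ_B = arctan(n₂/n₁) = arctan(2.051/1.620) = 51.70°.
The refracted ray is perpendicular to the reflected ray, so θ_t = 90° − θ_B = 38.30°.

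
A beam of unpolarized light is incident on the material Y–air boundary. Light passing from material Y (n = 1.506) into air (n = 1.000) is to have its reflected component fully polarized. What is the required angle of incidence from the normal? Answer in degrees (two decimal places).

Here n₂/n₁ = 1.000/1.506 = 0.6640, and Brewster's law gives tan θ_B = n₂/n₁.
So θ_B = arctan 0.6640 = 33.58°.

θ_B ≈ 33.58°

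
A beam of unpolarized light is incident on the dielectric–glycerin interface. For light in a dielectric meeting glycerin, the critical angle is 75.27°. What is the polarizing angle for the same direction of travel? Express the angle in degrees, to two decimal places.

θ_B ≈ 44.04°

sin θ_c = n₂/n₁, so n₂/n₁ = sin 75.27° = 0.9671.
Brewster: tan θ_B = n₂/n₁ = 0.9671.
θ_B = arctan(0.9671) = 44.04°.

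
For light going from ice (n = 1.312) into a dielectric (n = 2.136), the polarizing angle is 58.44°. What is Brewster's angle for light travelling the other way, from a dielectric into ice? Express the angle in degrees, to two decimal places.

tan θ_B' = n₁/n₂ = 1/tan θ_B, so θ_B' = 90° − θ_B.
θ_B' = 90° − 58.44° = 31.56°.

θ_B' ≈ 31.56°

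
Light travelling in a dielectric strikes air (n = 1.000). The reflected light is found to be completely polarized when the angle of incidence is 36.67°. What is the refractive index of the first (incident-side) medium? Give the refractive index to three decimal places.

Brewster's law: tan θ_B = n₂/n₁ (light incident in a dielectric, refracted into air).
n₁ = n₂ / tan θ_B = 1.000 / tan 36.67° = 1.343.

n ≈ 1.343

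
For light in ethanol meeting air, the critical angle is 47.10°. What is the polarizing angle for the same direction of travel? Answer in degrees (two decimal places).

sin θ_c = n₂/n₁, so n₂/n₁ = sin 47.10° = 0.7325.
Brewster: tan θ_B = n₂/n₁ = 0.7325.
θ_B = arctan(0.7325) = 36.22°.

θ_B ≈ 36.22°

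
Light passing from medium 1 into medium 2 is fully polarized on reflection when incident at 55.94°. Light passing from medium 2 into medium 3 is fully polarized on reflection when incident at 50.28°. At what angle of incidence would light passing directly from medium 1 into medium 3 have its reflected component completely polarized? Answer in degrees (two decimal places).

θ_B ≈ 60.68°

n₂/n₁ = tan 55.94° = 1.4792 and n₃/n₂ = tan 50.28° = 1.2037.
Multiplying, n₃/n₁ = 1.4792 × 1.2037 = 1.7805, and θ_B(1→3) = arctan 1.7805 = 60.68°.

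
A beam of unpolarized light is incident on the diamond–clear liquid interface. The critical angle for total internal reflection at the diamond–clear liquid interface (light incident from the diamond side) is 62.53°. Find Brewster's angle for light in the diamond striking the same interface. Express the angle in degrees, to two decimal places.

At the critical angle sin θ_c = n₂/n₁, giving n₂/n₁ = sin 62.53° = 0.8873.
Then tan θ_B = n₂/n₁ = 0.8873, so θ_B = arctan 0.8873 = 41.58°.

θ_B ≈ 41.58°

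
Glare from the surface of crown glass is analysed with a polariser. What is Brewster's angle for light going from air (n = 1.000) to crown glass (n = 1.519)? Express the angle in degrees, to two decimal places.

At Brewster's angle the reflected and refracted rays are perpendicular, which with Snell's law gives tan θ_B = n₂/n₁.
tan θ_B = n₂/n₁ = 1.519/1.000 = 1.5190.
θ_B = arctan(1.5190) = 56.64°.

θ_B ≈ 56.64°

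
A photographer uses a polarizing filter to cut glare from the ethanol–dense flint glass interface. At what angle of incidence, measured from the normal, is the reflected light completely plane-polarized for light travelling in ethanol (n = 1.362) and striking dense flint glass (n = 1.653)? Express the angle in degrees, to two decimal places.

θ_B ≈ 50.51°

The reflected p-component vanishes when tan θ_B = n₂/n₁.
tan θ_B = n₂/n₁ = 1.653/1.362 = 1.2137.
θ_B = arctan(1.2137) = 50.51°.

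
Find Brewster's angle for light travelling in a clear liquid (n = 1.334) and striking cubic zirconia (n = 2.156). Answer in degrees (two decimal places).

Brewster's condition: tan θ_B = n₂/n₁ = 2.156/1.334 = 1.6162. Taking the arctangent, θ_B = 58.25°.

θ_B ≈ 58.25°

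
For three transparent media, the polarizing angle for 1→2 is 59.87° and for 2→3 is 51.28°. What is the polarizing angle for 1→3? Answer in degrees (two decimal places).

θ_B ≈ 65.05°

Each Brewster angle gives a ratio: n₂/n₁ = tan 59.87° = 1.7230, n₃/n₂ = tan 51.28° = 1.2473.
n₃/n₁ = 2.1491. Then tan θ_B(1→3) = n₃/n₁, so θ_B(1→3) = arctan(2.1491) = 65.05°.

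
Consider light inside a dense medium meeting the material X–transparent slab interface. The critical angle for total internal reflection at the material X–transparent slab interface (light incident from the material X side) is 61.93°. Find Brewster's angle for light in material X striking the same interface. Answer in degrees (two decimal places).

θ_B ≈ 41.42°

n₂/n₁ = sin θ_c = sin 61.93° = 0.8824.
tan θ_B equals the same ratio, so θ_B = arctan(0.8824) = 41.42°.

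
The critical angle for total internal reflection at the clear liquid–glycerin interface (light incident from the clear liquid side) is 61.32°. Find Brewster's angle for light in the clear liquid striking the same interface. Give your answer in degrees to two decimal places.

θ_B ≈ 41.26°

At the critical angle sin θ_c = n₂/n₁, giving n₂/n₁ = sin 61.32° = 0.8773.
Then tan θ_B = n₂/n₁ = 0.8773, so θ_B = arctan 0.8773 = 41.26°.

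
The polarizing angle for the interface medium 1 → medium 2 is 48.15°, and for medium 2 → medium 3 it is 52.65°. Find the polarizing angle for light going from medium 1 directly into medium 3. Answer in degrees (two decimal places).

θ_B ≈ 55.65°

n₂/n₁ = tan 48.15° = 1.1165 and n₃/n₂ = tan 52.65° = 1.3103.
So n₃/n₁ = (n₂/n₁)(n₃/n₂) = 1.1165 × 1.3103 = 1.4629.
θ_B(1→3) = arctan(1.4629) = 55.65°.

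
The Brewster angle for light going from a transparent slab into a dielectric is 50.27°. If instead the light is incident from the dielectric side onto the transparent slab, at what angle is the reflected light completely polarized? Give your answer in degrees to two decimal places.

The two Brewster angles are complementary: θ_B' = 90° − θ_B = 90° − 50.27° = 39.73°.

θ_B' ≈ 39.73°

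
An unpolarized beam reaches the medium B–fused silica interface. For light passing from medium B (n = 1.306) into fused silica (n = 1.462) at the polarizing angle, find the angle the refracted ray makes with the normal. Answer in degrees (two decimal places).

θ_B = arctan(n₂/n₁) = arctan(1.462/1.306) = 48.23°.
At Brewster's angle the reflected and refracted rays are perpendicular, so θ_t = 90° − θ_B = 90° − 48.23° = 41.77°.

θ_t ≈ 41.77°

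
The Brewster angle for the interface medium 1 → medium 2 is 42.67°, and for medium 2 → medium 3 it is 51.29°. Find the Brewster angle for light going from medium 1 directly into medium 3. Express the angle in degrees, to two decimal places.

θ_B ≈ 49.00°

Each Brewster angle gives a ratio: n₂/n₁ = tan 42.67° = 0.9218, n₃/n₂ = tan 51.29° = 1.2478.
So n₃/n₁ = (n₂/n₁)(n₃/n₂) = 0.9218 × 1.2478 = 1.1502.
θ_B(1→3) = arctan(1.1502) = 49.00°.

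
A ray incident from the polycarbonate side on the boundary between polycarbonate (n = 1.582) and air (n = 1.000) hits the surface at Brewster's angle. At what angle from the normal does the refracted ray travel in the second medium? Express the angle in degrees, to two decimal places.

tan θ_B = n₂/n₁ = 1.000/1.582 = 0.6321, so θ_B = 32.30°.
Since θ_B + θ_t = 90° at Brewster incidence, θ_t = 90° − 32.30° = 57.70°.

θ_t ≈ 57.70°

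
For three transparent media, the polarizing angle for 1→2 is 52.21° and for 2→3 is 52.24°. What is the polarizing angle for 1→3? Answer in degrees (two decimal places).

n₂/n₁ = tan 52.21° = 1.2897 and n₃/n₂ = tan 52.24° = 1.2911.
So n₃/n₁ = (n₂/n₁)(n₃/n₂) = 1.2897 × 1.2911 = 1.6650.
θ_B(1→3) = arctan(1.6650) = 59.01°.

θ_B ≈ 59.01°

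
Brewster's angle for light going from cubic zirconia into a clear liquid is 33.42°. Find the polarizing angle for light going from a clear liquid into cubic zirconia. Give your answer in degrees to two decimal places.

θ_B' ≈ 56.58°

The two Brewster angles are complementary: θ_B' = 90° − θ_B = 90° − 33.42° = 56.58°.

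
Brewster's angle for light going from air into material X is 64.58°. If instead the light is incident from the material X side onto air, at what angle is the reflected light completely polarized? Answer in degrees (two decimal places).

tan θ_B' = n₁/n₂ = 1/tan θ_B, so θ_B' = 90° − θ_B.
θ_B' = 90° − 64.58° = 25.42°.

θ_B' ≈ 25.42°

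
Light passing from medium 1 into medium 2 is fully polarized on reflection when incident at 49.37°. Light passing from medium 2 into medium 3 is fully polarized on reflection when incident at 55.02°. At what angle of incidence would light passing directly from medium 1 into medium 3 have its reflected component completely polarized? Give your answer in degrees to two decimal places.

Each Brewster angle gives a ratio: n₂/n₁ = tan 49.37° = 1.1655, n₃/n₂ = tan 55.02° = 1.4292.
Multiplying, n₃/n₁ = 1.1655 × 1.4292 = 1.6657, and θ_B(1→3) = arctan 1.6657 = 59.02°.

θ_B ≈ 59.02°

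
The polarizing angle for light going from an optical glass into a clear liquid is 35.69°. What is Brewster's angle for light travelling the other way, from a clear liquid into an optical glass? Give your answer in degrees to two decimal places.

Reversing the direction swaps n₁ and n₂, so tan θ_B' = 1/tan θ_B and θ_B' = 90° − θ_B.
Hence θ_B' = 90° − 35.69° = 54.31°.

θ_B' ≈ 54.31°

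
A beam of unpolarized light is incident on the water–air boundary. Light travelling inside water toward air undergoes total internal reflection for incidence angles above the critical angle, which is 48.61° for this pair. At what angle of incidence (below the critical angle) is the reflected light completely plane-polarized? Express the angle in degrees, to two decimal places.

θ_B ≈ 36.88°

At the critical angle sin θ_c = n₂/n₁, giving n₂/n₁ = sin 48.61° = 0.7502.
Then tan θ_B = n₂/n₁ = 0.7502, so θ_B = arctan 0.7502 = 36.88°.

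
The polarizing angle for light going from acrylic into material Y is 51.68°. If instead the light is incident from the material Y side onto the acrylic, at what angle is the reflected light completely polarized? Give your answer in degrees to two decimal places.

θ_B' ≈ 38.32°

Reversing the direction swaps n₁ and n₂, so tan θ_B' = 1/tan θ_B and θ_B' = 90° − θ_B.
Hence θ_B' = 90° − 51.68° = 38.32°.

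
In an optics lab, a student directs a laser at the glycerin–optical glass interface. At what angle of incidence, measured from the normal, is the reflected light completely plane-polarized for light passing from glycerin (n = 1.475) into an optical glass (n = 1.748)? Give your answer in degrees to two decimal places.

θ_B ≈ 49.84°

The reflected p-component vanishes when tan θ_B = n₂/n₁.
tan θ_B = n₂/n₁ = 1.748/1.475 = 1.1851. Taking the arctangent, θ_B = 49.84°.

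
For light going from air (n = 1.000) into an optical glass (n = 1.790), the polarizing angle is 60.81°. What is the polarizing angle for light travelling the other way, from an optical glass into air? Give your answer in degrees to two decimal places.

θ_B' ≈ 29.19°

tan θ_B' = n₁/n₂ = 1/tan θ_B, so θ_B' = 90° − θ_B.
θ_B' = 90° − 60.81° = 29.19°.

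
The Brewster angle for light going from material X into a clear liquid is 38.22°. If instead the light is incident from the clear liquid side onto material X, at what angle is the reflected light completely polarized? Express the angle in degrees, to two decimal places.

tan θ_B' = n₁/n₂ = 1/tan θ_B, so θ_B' = 90° − θ_B.
θ_B' = 90° − 38.22° = 51.78°.

θ_B' ≈ 51.78°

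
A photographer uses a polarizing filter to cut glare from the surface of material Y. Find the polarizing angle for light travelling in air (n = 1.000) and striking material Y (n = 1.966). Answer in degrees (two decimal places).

θ_B ≈ 63.04°

Here n₂/n₁ = 1.966/1.000 = 1.9660, and Brewster's law gives tan θ_B = n₂/n₁.
θ_B = arctan(1.9660) = 63.04°.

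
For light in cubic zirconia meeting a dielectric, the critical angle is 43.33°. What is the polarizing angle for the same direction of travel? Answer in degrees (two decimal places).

sin θ_c = n₂/n₁, so n₂/n₁ = sin 43.33° = 0.6862.
Brewster: tan θ_B = n₂/n₁ = 0.6862.
θ_B = arctan(0.6862) = 34.46°.

θ_B ≈ 34.46°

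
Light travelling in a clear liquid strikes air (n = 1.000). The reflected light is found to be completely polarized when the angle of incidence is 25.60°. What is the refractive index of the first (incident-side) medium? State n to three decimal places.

At the Brewster angle, tan θ_B = n₂/n₁ with n₁ on the incident side (a clear liquid) and n₂ on the transmitted side (air).
n₁ = n₂ / tan θ_B = 1.000 / tan 25.60° = 2.087.

n ≈ 2.087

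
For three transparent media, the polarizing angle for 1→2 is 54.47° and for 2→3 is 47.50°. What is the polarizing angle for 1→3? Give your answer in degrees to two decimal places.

n₂/n₁ = tan 54.47° = 1.4004 and n₃/n₂ = tan 47.50° = 1.0913.
Multiplying, n₃/n₁ = 1.4004 × 1.0913 = 1.5283, and θ_B(1→3) = arctan 1.5283 = 56.80°.

θ_B ≈ 56.80°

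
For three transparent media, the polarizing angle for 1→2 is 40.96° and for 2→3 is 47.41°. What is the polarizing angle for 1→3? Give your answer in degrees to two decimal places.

θ_B ≈ 43.36°

Each Brewster angle gives a ratio: n₂/n₁ = tan 40.96° = 0.8681, n₃/n₂ = tan 47.41° = 1.0879.
Multiplying, n₃/n₁ = 0.8681 × 1.0879 = 0.9443, and θ_B(1→3) = arctan 0.9443 = 43.36°.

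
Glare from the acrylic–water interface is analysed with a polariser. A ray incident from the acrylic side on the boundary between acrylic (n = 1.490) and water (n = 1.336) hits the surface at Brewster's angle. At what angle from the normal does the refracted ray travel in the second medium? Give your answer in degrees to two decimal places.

θ_t ≈ 48.12°

θ_B = arctan(n₂/n₁) = arctan(1.336/1.490) = 41.88°.
Since θ_B + θ_t = 90° at Brewster incidence, θ_t = 90° − 41.88° = 48.12°.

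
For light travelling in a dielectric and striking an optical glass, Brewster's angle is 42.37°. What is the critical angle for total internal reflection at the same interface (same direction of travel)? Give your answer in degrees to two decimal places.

From Brewster, n₂/n₁ = tan θ_B = tan 42.37° = 0.9122.
Then sin θ_c = n₂/n₁ = 0.9122, so θ_c = arcsin 0.9122 = 65.81°.

θ_c ≈ 65.81°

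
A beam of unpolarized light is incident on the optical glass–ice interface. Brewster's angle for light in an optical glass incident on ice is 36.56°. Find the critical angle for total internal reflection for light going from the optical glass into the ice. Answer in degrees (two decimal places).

n₂/n₁ = tan 36.56° = 0.7416; the critical angle satisfies sin θ_c = n₂/n₁.
θ_c = arcsin(0.7416) = 47.87°.

θ_c ≈ 47.87°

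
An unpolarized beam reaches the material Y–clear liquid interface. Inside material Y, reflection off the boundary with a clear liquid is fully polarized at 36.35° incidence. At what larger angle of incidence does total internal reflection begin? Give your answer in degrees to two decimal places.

θ_c ≈ 47.38°

n₂/n₁ = tan 36.35° = 0.7359; the critical angle satisfies sin θ_c = n₂/n₁.
θ_c = arcsin(0.7359) = 47.38°.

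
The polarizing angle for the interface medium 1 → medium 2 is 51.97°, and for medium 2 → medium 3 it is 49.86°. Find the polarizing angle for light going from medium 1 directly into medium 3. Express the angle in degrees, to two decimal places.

tan θ_B(1→2) = n₂/n₁ = tan 51.97° = 1.2786.
tan θ_B(2→3) = n₃/n₂ = tan 49.86° = 1.1859.
So n₃/n₁ = (n₂/n₁)(n₃/n₂) = 1.2786 × 1.1859 = 1.5162.
θ_B(1→3) = arctan(1.5162) = 56.59°.

θ_B ≈ 56.59°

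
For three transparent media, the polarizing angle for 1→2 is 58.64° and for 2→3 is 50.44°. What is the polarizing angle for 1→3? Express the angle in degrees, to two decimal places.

n₂/n₁ = tan 58.64° = 1.6408 and n₃/n₂ = tan 50.44° = 1.2105.
Multiplying, n₃/n₁ = 1.6408 × 1.2105 = 1.9863, and θ_B(1→3) = arctan 1.9863 = 63.28°.

θ_B ≈ 63.28°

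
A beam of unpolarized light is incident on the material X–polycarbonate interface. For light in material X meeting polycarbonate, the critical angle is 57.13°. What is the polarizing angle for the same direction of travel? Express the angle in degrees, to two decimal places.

θ_B ≈ 40.03°

sin θ_c = n₂/n₁, so n₂/n₁ = sin 57.13° = 0.8399.
Brewster: tan θ_B = n₂/n₁ = 0.8399.
θ_B = arctan(0.8399) = 40.03°.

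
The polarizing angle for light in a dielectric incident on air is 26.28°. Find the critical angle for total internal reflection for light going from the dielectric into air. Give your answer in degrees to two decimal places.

θ_c ≈ 29.59°

From Brewster, n₂/n₁ = tan θ_B = tan 26.28° = 0.4938.
Then sin θ_c = n₂/n₁ = 0.4938, so θ_c = arcsin 0.4938 = 29.59°.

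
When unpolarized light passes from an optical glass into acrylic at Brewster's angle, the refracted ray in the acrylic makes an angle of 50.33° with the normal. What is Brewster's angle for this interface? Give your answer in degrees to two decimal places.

θ_B ≈ 39.67°

At Brewster's angle the reflected and refracted rays are perpendicular, so θ_B + θ_t = 90°.
So θ_B = 90° − θ_t = 90° − 50.33° = 39.67°.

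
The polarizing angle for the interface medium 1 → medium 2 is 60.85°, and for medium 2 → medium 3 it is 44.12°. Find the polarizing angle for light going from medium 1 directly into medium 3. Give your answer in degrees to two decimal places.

n₂/n₁ = tan 60.85° = 1.7930 and n₃/n₂ = tan 44.12° = 0.9697.
So n₃/n₁ = (n₂/n₁)(n₃/n₂) = 1.7930 × 0.9697 = 1.7387.
θ_B(1→3) = arctan(1.7387) = 60.10°.

θ_B ≈ 60.10°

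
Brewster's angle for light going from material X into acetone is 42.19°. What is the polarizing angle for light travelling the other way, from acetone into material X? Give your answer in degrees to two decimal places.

θ_B' ≈ 47.81°

Reversing the direction swaps n₁ and n₂, so tan θ_B' = 1/tan θ_B and θ_B' = 90° − θ_B.
Hence θ_B' = 90° − 42.19° = 47.81°.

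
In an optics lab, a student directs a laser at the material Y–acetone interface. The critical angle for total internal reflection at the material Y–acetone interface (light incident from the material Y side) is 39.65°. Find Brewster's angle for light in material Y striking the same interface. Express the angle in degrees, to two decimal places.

θ_B ≈ 32.54°

At the critical angle sin θ_c = n₂/n₁, giving n₂/n₁ = sin 39.65° = 0.6381.
Then tan θ_B = n₂/n₁ = 0.6381, so θ_B = arctan 0.6381 = 32.54°.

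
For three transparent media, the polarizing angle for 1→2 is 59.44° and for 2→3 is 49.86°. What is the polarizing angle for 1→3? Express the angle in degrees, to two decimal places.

n₂/n₁ = tan 59.44° = 1.6936 and n₃/n₂ = tan 49.86° = 1.1859.
So n₃/n₁ = (n₂/n₁)(n₃/n₂) = 1.6936 × 1.1859 = 2.0084.
θ_B(1→3) = arctan(2.0084) = 63.53°.

θ_B ≈ 63.53°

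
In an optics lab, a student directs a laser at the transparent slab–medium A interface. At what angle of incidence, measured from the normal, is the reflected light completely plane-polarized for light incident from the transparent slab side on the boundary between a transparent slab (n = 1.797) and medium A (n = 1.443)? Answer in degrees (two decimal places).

θ_B ≈ 38.76°

At Brewster's angle the reflected and refracted rays are perpendicular, which with Snell's law gives tan θ_B = n₂/n₁.
tan θ_B = n₂/n₁ = 1.443/1.797 = 0.8030.
θ_B = arctan(0.8030) = 38.76°.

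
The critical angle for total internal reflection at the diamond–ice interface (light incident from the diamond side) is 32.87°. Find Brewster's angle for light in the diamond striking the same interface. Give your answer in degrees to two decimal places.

At the critical angle sin θ_c = n₂/n₁, giving n₂/n₁ = sin 32.87° = 0.5427.
Then tan θ_B = n₂/n₁ = 0.5427, so θ_B = arctan 0.5427 = 28.49°.

θ_B ≈ 28.49°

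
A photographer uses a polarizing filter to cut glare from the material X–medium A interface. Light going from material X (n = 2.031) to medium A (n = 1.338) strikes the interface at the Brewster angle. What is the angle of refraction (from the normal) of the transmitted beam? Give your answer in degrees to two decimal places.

First find Brewster's angle: tan θ_B = 1.338/2.031 = 0.6588, giving θ_B = 33.38°.
The refracted ray is perpendicular to the reflected ray, so θ_t = 90° − θ_B = 56.62°.

θ_t ≈ 56.62°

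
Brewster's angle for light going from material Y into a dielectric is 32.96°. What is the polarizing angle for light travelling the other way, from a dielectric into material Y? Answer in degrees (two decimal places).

θ_B' ≈ 57.04°

tan θ_B' = n₁/n₂ = 1/tan θ_B, so θ_B' = 90° − θ_B.
θ_B' = 90° − 32.96° = 57.04°.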